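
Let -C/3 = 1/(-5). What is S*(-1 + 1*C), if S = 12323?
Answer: -24646/5 ≈ -4929.2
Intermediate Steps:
C = ⅗ (C = -3/(-5) = -3*(-⅕) = ⅗ ≈ 0.60000)
S*(-1 + 1*C) = 12323*(-1 + 1*(⅗)) = 12323*(-1 + ⅗) = 12323*(-⅖) = -24646/5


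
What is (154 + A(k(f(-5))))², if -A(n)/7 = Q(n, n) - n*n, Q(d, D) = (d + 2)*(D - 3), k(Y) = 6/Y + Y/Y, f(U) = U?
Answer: 946729/25 ≈ 37869.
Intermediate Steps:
k(Y) = 1 + 6/Y (k(Y) = 6/Y + 1 = 1 + 6/Y)
Q(d, D) = (-3 + D)*(2 + d) (Q(d, D) = (2 + d)*(-3 + D) = (-3 + D)*(2 + d))
A(n) = 42 + 7*n (A(n) = -7*((-6 - 3*n + 2*n + n*n) - n*n) = -7*((-6 - 3*n + 2*n + n²) - n²) = -7*((-6 + n² - n) - n²) = -7*(-6 - n) = 42 + 7*n)
(154 + A(k(f(-5))))² = (154 + (42 + 7*((6 - 5)/(-5))))² = (154 + (42 + 7*(-⅕*1)))² = (154 + (42 + 7*(-⅕)))² = (154 + (42 - 7/5))² = (154 + 203/5)² = (973/5)² = 946729/25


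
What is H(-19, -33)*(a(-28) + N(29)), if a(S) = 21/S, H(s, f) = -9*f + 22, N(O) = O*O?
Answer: 1072159/4 ≈ 2.6804e+5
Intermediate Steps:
N(O) = O**2
H(s, f) = 22 - 9*f
H(-19, -33)*(a(-28) + N(29)) = (22 - 9*(-33))*(21/(-28) + 29**2) = (22 + 297)*(21*(-1/28) + 841) = 319*(-3/4 + 841) = 319*(3361/4) = 1072159/4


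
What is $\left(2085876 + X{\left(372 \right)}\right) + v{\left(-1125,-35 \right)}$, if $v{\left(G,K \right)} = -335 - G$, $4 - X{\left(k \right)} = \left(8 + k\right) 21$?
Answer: $2078690$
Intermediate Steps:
$X{\left(k \right)} = -164 - 21 k$ ($X{\left(k \right)} = 4 - \left(8 + k\right) 21 = 4 - \left(168 + 21 k\right) = -164 - 21 k$)
$\left(2085876 + X{\left(372 \right)}\right) + v{\left(-1125,-35 \right)} = \left(2085876 - 7976\right) - -790 = \left(2085876 - 7976\right) + \left(-335 + 1125\right) = \left(2085876 - 7976\right) + 790 = 2077900 + 790 = 2078690$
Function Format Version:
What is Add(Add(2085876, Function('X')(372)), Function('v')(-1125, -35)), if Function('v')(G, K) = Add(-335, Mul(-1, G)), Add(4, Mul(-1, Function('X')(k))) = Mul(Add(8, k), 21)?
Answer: 2078690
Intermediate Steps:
Function('X')(k) = Add(-164, Mul(-21, k)) (Function('X')(k) = Add(4, Mul(-1, Mul(Add(8, k), 21))) = Add(4, Mul(-1, Add(168, Mul(21, k)))) = Add(4, Add(-168, Mul(-21, k))) = Add(-164, Mul(-21, k)))
Add(Add(2085876, Function('X')(372)), Function('v')(-1125, -35)) = Add(Add(2085876, Add(-164, Mul(-21, 372))), Add(-335, Mul(-1, -1125))) = Add(Add(2085876, Add(-164, -7812)), Add(-335, 1125)) = Add(Add(2085876, -7976), 790) = Add(2077900, 790) = 2078690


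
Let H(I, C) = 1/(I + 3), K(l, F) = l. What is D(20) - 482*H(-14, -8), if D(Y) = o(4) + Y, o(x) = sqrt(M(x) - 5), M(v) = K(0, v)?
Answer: 702/11 + I*sqrt(5) ≈ 63.818 + 2.2361*I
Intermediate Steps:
M(v) = 0
o(x) = I*sqrt(5) (o(x) = sqrt(0 - 5) = sqrt(-5) = I*sqrt(5))
H(I, C) = 1/(3 + I)
D(Y) = Y + I*sqrt(5) (D(Y) = I*sqrt(5) + Y = Y + I*sqrt(5))
D(20) - 482*H(-14, -8) = (20 + I*sqrt(5)) - 482/(3 - 14) = (20 + I*sqrt(5)) - 482/(-11) = (20 + I*sqrt(5)) - 482*(-1/11) = (20 + I*sqrt(5)) + 482/11 = 702/11 + I*sqrt(5)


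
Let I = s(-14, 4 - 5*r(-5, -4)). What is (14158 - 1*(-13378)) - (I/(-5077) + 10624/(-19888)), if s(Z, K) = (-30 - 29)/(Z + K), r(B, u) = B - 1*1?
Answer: 3475502111143/126214220 ≈ 27537.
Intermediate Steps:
r(B, u) = -1 + B (r(B, u) = B - 1 = -1 + B)
s(Z, K) = -59/(K + Z)
I = -59/20 (I = -59/((4 - 5*(-1 - 5)) - 14) = -59/((4 - 5*(-6)) - 14) = -59/((4 + 30) - 14) = -59/(34 - 14) = -59/20 ≈ -2.9500)
(14158 - 1*(-13378)) - (I/(-5077) + 10624/(-19888)) = (14158 - 1*(-13378)) - (-59/20/(-5077) + 10624/(-19888)) = (14158 + 13378) - (-59/20*(-1/5077) + 10624*(-1/19888)) = 27536 - (59/101540 - 664/1243) = 27536 - 1*(-67349223/126214220) = 27536 + 67349223/126214220 = 3475502111143/126214220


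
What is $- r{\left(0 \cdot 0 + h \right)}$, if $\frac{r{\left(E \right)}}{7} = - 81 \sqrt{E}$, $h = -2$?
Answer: $567 i \sqrt{2} \approx 801.86 i$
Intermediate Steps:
$r{\left(E \right)} = - 567 \sqrt{E}$ ($r{\left(E \right)} = 7 \left(- 81 \sqrt{E}\right) = - 567 \sqrt{E}$)
$- r{\left(0 \cdot 0 + h \right)} = - \left(-567\right) \sqrt{0 \cdot 0 - 2} = - \left(-567\right) \sqrt{0 - 2} = - \left(-567\right) \sqrt{-2} = - \left(-567\right) i \sqrt{2} = 567 i \sqrt{2}$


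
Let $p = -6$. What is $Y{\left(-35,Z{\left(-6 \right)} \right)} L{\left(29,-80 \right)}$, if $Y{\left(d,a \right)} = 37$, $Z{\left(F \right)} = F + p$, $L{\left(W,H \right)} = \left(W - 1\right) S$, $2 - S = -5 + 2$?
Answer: $5180$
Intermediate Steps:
$S = 5$ ($S = 2 - \left(-5 + 2\right) = 2 - -3 = 2 + 3 = 5$)
$L{\left(W,H \right)} = -5 + 5 W$ ($L{\left(W,H \right)} = \left(W - 1\right) 5 = \left(-1 + W\right) 5 = -5 + 5 W$)
$Z{\left(F \right)} = -6 + F$ ($Z{\left(F \right)} = F - 6 = -6 + F$)
$Y{\left(-35,Z{\left(-6 \right)} \right)} L{\left(29,-80 \right)} = 37 \left(-5 + 5 \cdot 29\right) = 37 \left(-5 + 145\right) = 37 \cdot 140 = 5180$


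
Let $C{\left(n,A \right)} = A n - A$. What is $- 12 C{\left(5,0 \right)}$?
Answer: $0$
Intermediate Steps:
$C{\left(n,A \right)} = - A + A n$
$- 12 C{\left(5,0 \right)} = - 12 \cdot 0 \left(-1 + 5\right) = - 12 \cdot 0 \cdot 4 = \left(-12\right) 0 = 0$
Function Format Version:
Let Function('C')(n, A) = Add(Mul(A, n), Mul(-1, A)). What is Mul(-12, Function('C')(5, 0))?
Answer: 0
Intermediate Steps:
Function('C')(n, A) = Add(Mul(-1, A), Mul(A, n))
Mul(-12, Function('C')(5, 0)) = Mul(-12, Mul(0, Add(-1, 5))) = Mul(-12, Mul(0, 4)) = Mul(-12, 0) = 0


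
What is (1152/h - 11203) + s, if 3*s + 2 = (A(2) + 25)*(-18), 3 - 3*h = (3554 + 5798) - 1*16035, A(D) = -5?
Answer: -113559869/10029 ≈ -11323.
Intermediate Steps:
h = 6686/3 (h = 1 - ((3554 + 5798) - 1*16035)/3 = 1 - (9352 - 16035)/3 = 1 - ⅓*(-6683) = 1 + 6683/3 = 6686/3 ≈ 2228.7)
s = -362/3 (s = -⅔ + ((-5 + 25)*(-18))/3 = -⅔ + (20*(-18))/3 = -⅔ + (⅓)*(-360) = -⅔ - 120 = -362/3 ≈ -120.67)
(1152/h - 11203) + s = (1152/(6686/3) - 11203) - 362/3 = (1152*(3/6686) - 11203) - 362/3 = (1728/3343 - 11203) - 362/3 = -37449901/3343 - 362/3 = -113559869/10029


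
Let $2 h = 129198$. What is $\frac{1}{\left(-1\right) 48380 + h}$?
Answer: $\frac{1}{16219} \approx 6.1656 \cdot 10^{-5}$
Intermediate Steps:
$h = 64599$ ($h = \frac{1}{2} \cdot 129198 = 64599$)
$\frac{1}{\left(-1\right) 48380 + h} = \frac{1}{\left(-1\right) 48380 + 64599} = \frac{1}{-48380 + 64599} = \frac{1}{16219}$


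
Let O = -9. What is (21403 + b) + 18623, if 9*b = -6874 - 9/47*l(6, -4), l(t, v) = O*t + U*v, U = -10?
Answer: 16608046/423 ≈ 39263.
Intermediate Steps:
l(t, v) = -10*v - 9*t (l(t, v) = -9*t - 10*v = -10*v - 9*t)
b = -322952/423 (b = (-6874 - 9/47*(-10*(-4) - 9*6))/9 = (-6874 - 9*(1/47)*(40 - 54))/9 = (-6874 - 9*(-14)/47)/9 = (-6874 - 1*(-126/47))/9 = (-6874 + 126/47)/9 = (1/9)*(-322952/47) = -322952/423 ≈ -763.48)
(21403 + b) + 18623 = (21403 - 322952/423) + 18623 = 8730517/423 + 18623 = 16608046/423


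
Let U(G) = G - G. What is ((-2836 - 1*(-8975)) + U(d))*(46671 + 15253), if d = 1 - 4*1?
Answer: 380151436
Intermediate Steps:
d = -3 (d = 1 - 4 = -3)
U(G) = 0
((-2836 - 1*(-8975)) + U(d))*(46671 + 15253) = ((-2836 - 1*(-8975)) + 0)*(46671 + 15253) = ((-2836 + 8975) + 0)*61924 = (6139 + 0)*61924 = 6139*61924 = 380151436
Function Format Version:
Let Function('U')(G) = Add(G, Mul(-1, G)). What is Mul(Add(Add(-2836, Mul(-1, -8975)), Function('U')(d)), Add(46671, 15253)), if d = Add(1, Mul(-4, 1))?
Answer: 380151436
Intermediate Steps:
d = -3 (d = Add(1, -4) = -3)
Function('U')(G) = 0
Mul(Add(Add(-2836, Mul(-1, -8975)), Function('U')(d)), Add(46671, 15253)) = Mul(Add(Add(-2836, Mul(-1, -8975)), 0), Add(46671, 15253)) = Mul(Add(Add(-2836, 8975), 0), 61924) = Mul(Add(6139, 0), 61924) = Mul(6139, 61924) = 380151436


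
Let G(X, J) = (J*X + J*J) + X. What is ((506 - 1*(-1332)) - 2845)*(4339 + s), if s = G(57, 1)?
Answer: -4485178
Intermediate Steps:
G(X, J) = X + J² + J*X (G(X, J) = (J*X + J²) + X = (J² + J*X) + X = X + J² + J*X)
s = 115 (s = 57 + 1² + 1*57 = 57 + 1 + 57 = 115)
((506 - 1*(-1332)) - 2845)*(4339 + s) = ((506 - 1*(-1332)) - 2845)*(4339 + 115) = ((506 + 1332) - 2845)*4454 = (1838 - 2845)*4454 = -1007*4454 = -4485178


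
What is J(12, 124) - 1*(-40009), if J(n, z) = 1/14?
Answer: 560127/14 ≈ 40009.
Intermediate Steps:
J(n, z) = 1/14
J(12, 124) - 1*(-40009) = 1/14 - 1*(-40009) = 1/14 + 40009 = 560127/14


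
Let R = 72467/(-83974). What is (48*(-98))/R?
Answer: 395013696/72467 ≈ 5450.9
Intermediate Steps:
R = -72467/83974 (R = 72467*(-1/83974) = -72467/83974 ≈ -0.86297)
(48*(-98))/R = (48*(-98))/(-72467/83974) = -4704*(-83974/72467) = 395013696/72467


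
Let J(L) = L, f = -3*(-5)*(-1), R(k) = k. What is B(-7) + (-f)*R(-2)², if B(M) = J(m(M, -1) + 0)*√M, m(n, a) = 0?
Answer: 60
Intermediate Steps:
f = -15 (f = 15*(-1) = -15)
B(M) = 0 (B(M) = (0 + 0)*√M = 0*√M = 0)
B(-7) + (-f)*R(-2)² = 0 - 1*(-15)*(-2)² = 0 + 15*4 = 0 + 60 = 60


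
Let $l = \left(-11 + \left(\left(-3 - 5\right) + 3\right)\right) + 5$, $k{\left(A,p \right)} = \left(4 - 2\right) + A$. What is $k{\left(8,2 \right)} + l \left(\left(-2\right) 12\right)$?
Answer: $274$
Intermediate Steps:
$k{\left(A,p \right)} = 2 + A$
$l = -11$ ($l = \left(-11 + \left(-8 + 3\right)\right) + 5 = \left(-11 - 5\right) + 5 = -16 + 5 = -11$)
$k{\left(8,2 \right)} + l \left(\left(-2\right) 12\right) = \left(2 + 8\right) - 11 \left(\left(-2\right) 12\right) = 10 - -264 = 10 + 264 = 274$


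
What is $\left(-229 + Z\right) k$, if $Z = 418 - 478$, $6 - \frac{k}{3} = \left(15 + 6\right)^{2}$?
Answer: $377145$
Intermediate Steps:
$k = -1305$ ($k = 18 - 3 \left(15 + 6\right)^{2} = 18 - 3 \cdot 21^{2} = 18 - 1323 = -1305$)
$Z = -60$ ($Z = 418 - 478 = -60$)
$\left(-229 + Z\right) k = \left(-229 - 60\right) \left(-1305\right) = \left(-289\right) \left(-1305\right) = 377145$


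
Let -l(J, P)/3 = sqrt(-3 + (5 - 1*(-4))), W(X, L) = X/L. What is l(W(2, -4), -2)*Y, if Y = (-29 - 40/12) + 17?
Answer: 46*sqrt(6) ≈ 112.68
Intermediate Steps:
l(J, P) = -3*sqrt(6) (l(J, P) = -3*sqrt(-3 + (5 - 1*(-4))) = -3*sqrt(-3 + (5 + 4)) = -3*sqrt(-3 + 9) = -3*sqrt(6))
Y = -46/3 (Y = (-29 - 40*1/12) + 17 = (-29 - 10/3) + 17 = -97/3 + 17 = -46/3 ≈ -15.333)
l(W(2, -4), -2)*Y = -3*sqrt(6)*(-46/3) = 46*sqrt(6)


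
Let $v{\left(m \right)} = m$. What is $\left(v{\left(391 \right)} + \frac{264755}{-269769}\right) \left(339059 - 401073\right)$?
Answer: $- \frac{6524798296936}{269769} \approx -2.4187 \cdot 10^{7}$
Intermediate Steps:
$\left(v{\left(391 \right)} + \frac{264755}{-269769}\right) \left(339059 - 401073\right) = \left(391 + \frac{264755}{-269769}\right) \left(339059 - 401073\right) = \left(391 + 264755 \left(- \frac{1}{269769}\right)\right) \left(-62014\right) = \left(391 - \frac{264755}{269769}\right) \left(-62014\right) = \frac{105214924}{269769} \left(-62014\right) = - \frac{6524798296936}{269769}$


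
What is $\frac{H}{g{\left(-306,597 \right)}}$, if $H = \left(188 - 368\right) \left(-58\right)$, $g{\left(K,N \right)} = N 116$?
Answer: $\frac{30}{199} \approx 0.15075$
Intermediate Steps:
$g{\left(K,N \right)} = 116 N$
$H = 10440$ ($H = \left(-180\right) \left(-58\right) = 10440$)
$\frac{H}{g{\left(-306,597 \right)}} = \frac{10440}{116 \cdot 597} = \frac{10440}{69252} = 10440 \cdot \frac{1}{69252} = \frac{30}{199}$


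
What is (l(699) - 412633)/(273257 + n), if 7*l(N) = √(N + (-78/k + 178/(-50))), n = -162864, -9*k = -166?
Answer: -412633/110393 + √119043829/320691665 ≈ -3.7378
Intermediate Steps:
k = 166/9 (k = -⅑*(-166) = 166/9 ≈ 18.444)
l(N) = √(-16162/2075 + N)/7 (l(N) = √(N + (-78/166/9 + 178/(-50)))/7 = √(N + (-78*9/166 + 178*(-1/50)))/7 = √(N + (-351/83 - 89/25))/7 = √(N - 16162/2075)/7 = √(-16162/2075 + N)/7)
(l(699) - 412633)/(273257 + n) = (√(-1341446 + 172225*699)/2905 - 412633)/(273257 - 162864) = (√(-1341446 + 120385275)/2905 - 412633)/110393 = (√119043829/2905 - 412633)*(1/110393) = (-412633 + √119043829/2905)*(1/110393) = -412633/110393 + √119043829/320691665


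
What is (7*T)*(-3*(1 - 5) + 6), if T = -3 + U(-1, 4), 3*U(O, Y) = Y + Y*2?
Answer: 126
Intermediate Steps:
U(O, Y) = Y (U(O, Y) = (Y + Y*2)/3 = (Y + 2*Y)/3 = (3*Y)/3 = Y)
T = 1 (T = -3 + 4 = 1)
(7*T)*(-3*(1 - 5) + 6) = (7*1)*(-3*(1 - 5) + 6) = 7*(-3*(-4) + 6) = 7*(-1*(-12) + 6) = 7*(12 + 6) = 7*18 = 126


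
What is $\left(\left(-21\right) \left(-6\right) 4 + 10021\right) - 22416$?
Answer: $-11891$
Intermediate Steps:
$\left(\left(-21\right) \left(-6\right) 4 + 10021\right) - 22416 = \left(126 \cdot 4 + 10021\right) - 22416 = \left(504 + 10021\right) - 22416 = 10525 - 22416 = -11891$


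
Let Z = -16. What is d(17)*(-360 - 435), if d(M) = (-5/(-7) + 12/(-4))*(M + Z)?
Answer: 12720/7 ≈ 1817.1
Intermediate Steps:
d(M) = 256/7 - 16*M/7 (d(M) = (-5/(-7) + 12/(-4))*(M - 16) = (-5*(-⅐) + 12*(-¼))*(-16 + M) = (5/7 - 3)*(-16 + M) = -16*(-16 + M)/7 = 256/7 - 16*M/7)
d(17)*(-360 - 435) = (256/7 - 16/7*17)*(-360 - 435) = (256/7 - 272/7)*(-795) = -16/7*(-795) = 12720/7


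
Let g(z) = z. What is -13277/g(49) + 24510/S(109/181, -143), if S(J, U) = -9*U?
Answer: -5295503/21021 ≈ -251.91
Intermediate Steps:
-13277/g(49) + 24510/S(109/181, -143) = -13277/49 + 24510/((-9*(-143))) = -13277*1/49 + 24510/1287 = -13277/49 + 24510*(1/1287) = -13277/49 + 8170/429 = -5295503/21021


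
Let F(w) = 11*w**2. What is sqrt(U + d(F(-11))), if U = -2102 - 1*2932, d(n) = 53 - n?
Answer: 2*I*sqrt(1578) ≈ 79.448*I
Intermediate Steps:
U = -5034 (U = -2102 - 2932 = -5034)
sqrt(U + d(F(-11))) = sqrt(-5034 + (53 - 11*(-11)**2)) = sqrt(-5034 + (53 - 11*121)) = sqrt(-5034 + (53 - 1*1331)) = sqrt(-5034 + (53 - 1331)) = sqrt(-5034 - 1278) = sqrt(-6312) = 2*I*sqrt(1578)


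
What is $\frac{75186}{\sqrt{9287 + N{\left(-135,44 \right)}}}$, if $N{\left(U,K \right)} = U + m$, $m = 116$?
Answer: $\frac{37593 \sqrt{2317}}{2317} \approx 780.99$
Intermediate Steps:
$N{\left(U,K \right)} = 116 + U$ ($N{\left(U,K \right)} = U + 116 = 116 + U$)
$\frac{75186}{\sqrt{9287 + N{\left(-135,44 \right)}}} = \frac{75186}{\sqrt{9287 + \left(116 - 135\right)}} = \frac{75186}{\sqrt{9287 - 19}} = \frac{75186}{\sqrt{9268}} = \frac{75186}{2 \sqrt{2317}} = 75186 \frac{\sqrt{2317}}{4634} = \frac{37593 \sqrt{2317}}{2317}$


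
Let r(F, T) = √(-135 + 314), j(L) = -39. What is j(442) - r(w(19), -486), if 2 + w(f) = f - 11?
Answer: -39 - √179 ≈ -52.379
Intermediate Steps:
w(f) = -13 + f (w(f) = -2 + (f - 11) = -2 + (-11 + f) = -13 + f)
r(F, T) = √179
j(442) - r(w(19), -486) = -39 - √179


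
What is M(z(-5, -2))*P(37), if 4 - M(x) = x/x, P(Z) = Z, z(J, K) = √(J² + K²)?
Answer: 111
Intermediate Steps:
M(x) = 3 (M(x) = 4 - x/x = 4 - 1*1 = 4 - 1 = 3)
M(z(-5, -2))*P(37) = 3*37 = 111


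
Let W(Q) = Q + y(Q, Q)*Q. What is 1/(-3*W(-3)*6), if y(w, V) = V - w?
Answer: 1/54 ≈ 0.018519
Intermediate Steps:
W(Q) = Q (W(Q) = Q + (Q - Q)*Q = Q + 0*Q = Q + 0 = Q)
1/(-3*W(-3)*6) = 1/(-3*(-3)*6) = 1/(9*6) = 1/54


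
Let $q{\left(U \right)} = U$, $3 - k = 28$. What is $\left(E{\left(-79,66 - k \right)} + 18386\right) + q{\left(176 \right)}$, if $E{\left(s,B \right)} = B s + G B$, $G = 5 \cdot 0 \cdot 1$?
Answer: $11373$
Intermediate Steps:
$k = -25$ ($k = 3 - 28 = -25$)
$G = 0$ ($G = 0 \cdot 1 = 0$)
$E{\left(s,B \right)} = B s$ ($E{\left(s,B \right)} = B s + 0 B = B s + 0 = B s$)
$\left(E{\left(-79,66 - k \right)} + 18386\right) + q{\left(176 \right)} = \left(\left(66 - -25\right) \left(-79\right) + 18386\right) + 176 = \left(\left(66 + 25\right) \left(-79\right) + 18386\right) + 176 = \left(91 \left(-79\right) + 18386\right) + 176 = \left(-7189 + 18386\right) + 176 = 11197 + 176 = 11373$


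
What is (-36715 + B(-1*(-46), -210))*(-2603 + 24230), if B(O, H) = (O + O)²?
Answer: -610984377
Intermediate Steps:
B(O, H) = 4*O² (B(O, H) = (2*O)² = 4*O²)
(-36715 + B(-1*(-46), -210))*(-2603 + 24230) = (-36715 + 4*(-1*(-46))²)*(-2603 + 24230) = (-36715 + 4*46²)*21627 = (-36715 + 4*2116)*21627 = (-36715 + 8464)*21627 = -28251*21627 = -610984377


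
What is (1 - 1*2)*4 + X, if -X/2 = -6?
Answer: 8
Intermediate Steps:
X = 12 (X = -2*(-6) = 12)
(1 - 1*2)*4 + X = (1 - 1*2)*4 + 12 = (1 - 2)*4 + 12 = -1*4 + 12 = -4 + 12 = 8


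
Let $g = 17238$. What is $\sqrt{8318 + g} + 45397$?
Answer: $45397 + 2 \sqrt{6389} \approx 45557.0$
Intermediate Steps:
$\sqrt{8318 + g} + 45397 = \sqrt{8318 + 17238} + 45397 = \sqrt{25556} + 45397 = 2 \sqrt{6389} + 45397 = 45397 + 2 \sqrt{6389}$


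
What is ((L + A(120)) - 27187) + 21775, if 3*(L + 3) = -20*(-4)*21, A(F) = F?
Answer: -4735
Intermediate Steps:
L = 557 (L = -3 + (-20*(-4)*21)/3 = -3 + (80*21)/3 = -3 + (⅓)*1680 = -3 + 560 = 557)
((L + A(120)) - 27187) + 21775 = ((557 + 120) - 27187) + 21775 = (677 - 27187) + 21775 = -26510 + 21775 = -4735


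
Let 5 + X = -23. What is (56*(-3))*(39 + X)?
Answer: -1848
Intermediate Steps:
X = -28 (X = -5 - 23 = -28)
(56*(-3))*(39 + X) = (56*(-3))*(39 - 28) = -168*11 = -1848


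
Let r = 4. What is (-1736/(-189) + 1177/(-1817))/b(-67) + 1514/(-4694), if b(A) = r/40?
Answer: 9792966727/115141473 ≈ 85.052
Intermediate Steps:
b(A) = ⅒ (b(A) = 4/40 = 4*(1/40) = ⅒)
(-1736/(-189) + 1177/(-1817))/b(-67) + 1514/(-4694) = (-1736/(-189) + 1177/(-1817))/(⅒) + 1514/(-4694) = (-1736*(-1/189) + 1177*(-1/1817))*10 + 1514*(-1/4694) = (248/27 - 1177/1817)*10 - 757/2347 = (418837/49059)*10 - 757/2347 = 4188370/49059 - 757/2347 = 9792966727/115141473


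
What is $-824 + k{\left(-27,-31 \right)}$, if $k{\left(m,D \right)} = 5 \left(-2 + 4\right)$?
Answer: $-814$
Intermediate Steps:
$k{\left(m,D \right)} = 10$ ($k{\left(m,D \right)} = 5 \cdot 2 = 10$)
$-824 + k{\left(-27,-31 \right)} = -824 + 10 = -814$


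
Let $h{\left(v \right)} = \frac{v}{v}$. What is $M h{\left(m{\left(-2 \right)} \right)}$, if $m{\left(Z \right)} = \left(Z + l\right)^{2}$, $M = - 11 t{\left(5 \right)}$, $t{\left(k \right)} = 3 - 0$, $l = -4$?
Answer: $-33$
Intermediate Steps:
$t{\left(k \right)} = 3$ ($t{\left(k \right)} = 3 + 0 = 3$)
$M = -33$ ($M = \left(-11\right) 3 = -33$)
$m{\left(Z \right)} = \left(-4 + Z\right)^{2}$ ($m{\left(Z \right)} = \left(Z - 4\right)^{2} = \left(-4 + Z\right)^{2}$)
$h{\left(v \right)} = 1$
$M h{\left(m{\left(-2 \right)} \right)} = \left(-33\right) 1 = -33$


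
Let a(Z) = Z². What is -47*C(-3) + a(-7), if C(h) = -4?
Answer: 237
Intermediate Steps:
-47*C(-3) + a(-7) = -47*(-4) + (-7)² = 188 + 49 = 237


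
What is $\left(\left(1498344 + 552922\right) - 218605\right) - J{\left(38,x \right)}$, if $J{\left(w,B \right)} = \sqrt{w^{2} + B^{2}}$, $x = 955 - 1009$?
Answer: $1832661 - 2 \sqrt{1090} \approx 1.8326 \cdot 10^{6}$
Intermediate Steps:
$x = -54$ ($x = 955 - 1009 = -54$)
$J{\left(w,B \right)} = \sqrt{B^{2} + w^{2}}$
$\left(\left(1498344 + 552922\right) - 218605\right) - J{\left(38,x \right)} = \left(\left(1498344 + 552922\right) - 218605\right) - \sqrt{\left(-54\right)^{2} + 38^{2}} = \left(2051266 - 218605\right) - \sqrt{2916 + 1444} = 1832661 - \sqrt{4360} = 1832661 - 2 \sqrt{1090}$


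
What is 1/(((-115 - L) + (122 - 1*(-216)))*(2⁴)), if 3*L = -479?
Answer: 3/18368 ≈ 0.00016333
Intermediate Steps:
L = -479/3 (L = (⅓)*(-479) = -479/3 ≈ -159.67)
1/(((-115 - L) + (122 - 1*(-216)))*(2⁴)) = 1/(((-115 - 1*(-479/3)) + (122 - 1*(-216)))*(2⁴)) = 1/(((-115 + 479/3) + (122 + 216))*16) = (1/16)/(134/3 + 338) = (1/16)/(1148/3) = (3/1148)*(1/16) = 3/18368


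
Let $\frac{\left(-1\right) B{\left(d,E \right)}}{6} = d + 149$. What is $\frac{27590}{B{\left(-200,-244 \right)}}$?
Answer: $\frac{13795}{153} \approx 90.163$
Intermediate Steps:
$B{\left(d,E \right)} = -894 - 6 d$ ($B{\left(d,E \right)} = - 6 \left(d + 149\right) = - 6 \left(149 + d\right) = -894 - 6 d$)
$\frac{27590}{B{\left(-200,-244 \right)}} = \frac{27590}{-894 - -1200} = \frac{27590}{-894 + 1200} = \frac{27590}{306} = 27590 \cdot \frac{1}{306} = \frac{13795}{153}$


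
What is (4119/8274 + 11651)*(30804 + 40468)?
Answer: 1145156837516/1379 ≈ 8.3043e+8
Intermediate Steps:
(4119/8274 + 11651)*(30804 + 40468) = (4119*(1/8274) + 11651)*71272 = (1373/2758 + 11651)*71272 = (32134831/2758)*71272 = 1145156837516/1379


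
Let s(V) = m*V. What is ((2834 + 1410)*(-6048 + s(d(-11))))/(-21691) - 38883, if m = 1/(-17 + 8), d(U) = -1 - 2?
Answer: -2453234567/65073 ≈ -37700.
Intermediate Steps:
d(U) = -3
m = -⅑ (m = 1/(-9) = -⅑ ≈ -0.11111)
s(V) = -V/9
((2834 + 1410)*(-6048 + s(d(-11))))/(-21691) - 38883 = ((2834 + 1410)*(-6048 - ⅑*(-3)))/(-21691) - 38883 = (4244*(-6048 + ⅓))*(-1/21691) - 38883 = (4244*(-18143/3))*(-1/21691) - 38883 = -76998892/3*(-1/21691) - 38883 = 76998892/65073 - 38883 = -2453234567/65073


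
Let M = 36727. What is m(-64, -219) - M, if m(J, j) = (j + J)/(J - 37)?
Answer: -3709144/101 ≈ -36724.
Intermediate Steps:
m(J, j) = (J + j)/(-37 + J)
m(-64, -219) - M = (-64 - 219)/(-37 - 64) - 1*36727 = -283/(-101) - 36727 = -1/101*(-283) - 36727 = 283/101 - 36727 = -3709144/101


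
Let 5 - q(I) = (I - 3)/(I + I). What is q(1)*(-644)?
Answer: -3864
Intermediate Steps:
q(I) = 5 - (-3 + I)/(2*I) (q(I) = 5 - (I - 3)/(I + I) = 5 - (-3 + I)/(2*I))
q(1)*(-644) = ((3/2)*(1 + 3*1)/1)*(-644) = ((3/2)*1*(1 + 3))*(-644) = ((3/2)*1*4)*(-644) = 6*(-644) = -3864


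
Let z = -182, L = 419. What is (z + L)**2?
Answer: 56169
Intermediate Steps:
(z + L)**2 = (-182 + 419)**2 = 237**2 = 56169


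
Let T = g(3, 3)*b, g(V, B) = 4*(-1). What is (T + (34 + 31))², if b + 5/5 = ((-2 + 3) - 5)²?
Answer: 25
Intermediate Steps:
b = 15 (b = -1 + ((-2 + 3) - 5)² = -1 + (1 - 5)² = -1 + (-4)² = -1 + 16 = 15)
g(V, B) = -4
T = -60 (T = -4*15 = -60)
(T + (34 + 31))² = (-60 + (34 + 31))² = (-60 + 65)² = 5² = 25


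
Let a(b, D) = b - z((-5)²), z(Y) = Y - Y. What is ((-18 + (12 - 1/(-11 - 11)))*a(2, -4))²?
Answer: 17161/121 ≈ 141.83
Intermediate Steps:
z(Y) = 0
a(b, D) = b (a(b, D) = b - 1*0 = b + 0 = b)
((-18 + (12 - 1/(-11 - 11)))*a(2, -4))² = ((-18 + (12 - 1/(-11 - 11)))*2)² = ((-18 + (12 - 1/(-22)))*2)² = ((-18 + (12 - 1*(-1/22)))*2)² = ((-18 + (12 + 1/22))*2)² = ((-18 + 265/22)*2)² = (-131/22*2)² = (-131/11)² = 17161/121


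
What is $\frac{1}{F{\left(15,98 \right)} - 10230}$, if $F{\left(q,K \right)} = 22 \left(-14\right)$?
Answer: $- \frac{1}{10538} \approx -9.4895 \cdot 10^{-5}$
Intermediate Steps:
$F{\left(q,K \right)} = -308$
$\frac{1}{F{\left(15,98 \right)} - 10230} = \frac{1}{-308 - 10230} = \frac{1}{-10538} = - \frac{1}{10538}$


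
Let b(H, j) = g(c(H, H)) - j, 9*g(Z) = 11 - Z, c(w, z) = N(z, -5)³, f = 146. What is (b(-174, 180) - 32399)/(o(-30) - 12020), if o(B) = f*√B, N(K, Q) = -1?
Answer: 58737533/21767982 + 7134509*I*√30/217679820 ≈ 2.6983 + 0.17952*I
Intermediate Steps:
o(B) = 146*√B
c(w, z) = -1 (c(w, z) = (-1)³ = -1)
g(Z) = 11/9 - Z/9 (g(Z) = (11 - Z)/9 = 11/9 - Z/9)
b(H, j) = 4/3 - j (b(H, j) = (11/9 - ⅑*(-1)) - j = (11/9 + ⅑) - j = 4/3 - j)
(b(-174, 180) - 32399)/(o(-30) - 12020) = ((4/3 - 1*180) - 32399)/(146*√(-30) - 12020) = ((4/3 - 180) - 32399)/(146*(I*√30) - 12020) = (-536/3 - 32399)/(146*I*√30 - 12020) = -97733/(3*(-12020 + 146*I*√30))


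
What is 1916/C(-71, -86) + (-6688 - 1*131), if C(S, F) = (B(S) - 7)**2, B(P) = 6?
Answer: -4903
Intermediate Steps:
C(S, F) = 1 (C(S, F) = (6 - 7)**2 = (-1)**2 = 1)
1916/C(-71, -86) + (-6688 - 1*131) = 1916/1 + (-6688 - 1*131) = 1916*1 + (-6688 - 131) = 1916 - 6819 = -4903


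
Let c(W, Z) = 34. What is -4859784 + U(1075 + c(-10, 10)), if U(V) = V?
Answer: -4858675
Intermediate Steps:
-4859784 + U(1075 + c(-10, 10)) = -4859784 + (1075 + 34) = -4859784 + 1109 = -4858675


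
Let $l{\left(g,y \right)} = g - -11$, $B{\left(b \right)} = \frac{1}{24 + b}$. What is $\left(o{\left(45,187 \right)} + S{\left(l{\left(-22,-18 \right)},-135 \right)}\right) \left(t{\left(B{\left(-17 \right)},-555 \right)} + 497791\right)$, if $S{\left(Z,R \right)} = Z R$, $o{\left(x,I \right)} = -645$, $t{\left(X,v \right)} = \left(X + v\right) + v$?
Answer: $417212160$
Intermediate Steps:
$l{\left(g,y \right)} = 11 + g$ ($l{\left(g,y \right)} = g + 11 = 11 + g$)
$t{\left(X,v \right)} = X + 2 v$
$S{\left(Z,R \right)} = R Z$
$\left(o{\left(45,187 \right)} + S{\left(l{\left(-22,-18 \right)},-135 \right)}\right) \left(t{\left(B{\left(-17 \right)},-555 \right)} + 497791\right) = \left(-645 - 135 \left(11 - 22\right)\right) \left(\left(\frac{1}{24 - 17} + 2 \left(-555\right)\right) + 497791\right) = \left(-645 - -1485\right) \left(\left(\frac{1}{7} - 1110\right) + 497791\right) = \left(-645 + 1485\right) \left(\left(\frac{1}{7} - 1110\right) + 497791\right) = 840 \left(- \frac{7769}{7} + 497791\right) = 840 \cdot \frac{3476768}{7} = 417212160$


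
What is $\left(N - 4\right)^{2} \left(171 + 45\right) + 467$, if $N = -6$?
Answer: $22067$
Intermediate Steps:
$\left(N - 4\right)^{2} \left(171 + 45\right) + 467 = \left(-6 - 4\right)^{2} \left(171 + 45\right) + 467 = \left(-10\right)^{2} \cdot 216 + 467 = 100 \cdot 216 + 467 = 21600 + 467 = 22067$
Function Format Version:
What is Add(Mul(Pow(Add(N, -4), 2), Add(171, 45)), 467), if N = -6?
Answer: 22067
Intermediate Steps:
Add(Mul(Pow(Add(N, -4), 2), Add(171, 45)), 467) = Add(Mul(Pow(Add(-6, -4), 2), Add(171, 45)), 467) = Add(Mul(Pow(-10, 2), 216), 467) = Add(Mul(100, 216), 467) = Add(21600, 467) = 22067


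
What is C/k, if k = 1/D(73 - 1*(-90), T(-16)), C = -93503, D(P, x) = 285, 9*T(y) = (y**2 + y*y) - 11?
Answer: -26648355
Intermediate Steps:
T(y) = -11/9 + 2*y**2/9 (T(y) = ((y**2 + y*y) - 11)/9 = ((y**2 + y**2) - 11)/9 = (2*y**2 - 11)/9 = (-11 + 2*y**2)/9 = -11/9 + 2*y**2/9)
k = 1/285 ≈ 0.0035088
C/k = -93503/1/285 = -93503*285 = -26648355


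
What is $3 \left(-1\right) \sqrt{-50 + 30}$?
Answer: $- 6 i \sqrt{5} \approx - 13.416 i$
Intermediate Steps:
$3 \left(-1\right) \sqrt{-50 + 30} = - 3 \sqrt{-20} = - 3 \cdot 2 i \sqrt{5} = - 6 i \sqrt{5}$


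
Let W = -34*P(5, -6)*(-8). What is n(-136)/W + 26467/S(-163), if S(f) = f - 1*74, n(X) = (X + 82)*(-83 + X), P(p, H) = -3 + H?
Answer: -3755221/32232 ≈ -116.51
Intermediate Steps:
n(X) = (-83 + X)*(82 + X) (n(X) = (82 + X)*(-83 + X) = (-83 + X)*(82 + X))
W = -2448 (W = -34*(-3 - 6)*(-8) = -34*(-9)*(-8) = 306*(-8) = -2448)
S(f) = -74 + f (S(f) = f - 74 = -74 + f)
n(-136)/W + 26467/S(-163) = (-6806 + (-136)² - 1*(-136))/(-2448) + 26467/(-74 - 163) = (-6806 + 18496 + 136)*(-1/2448) + 26467/(-237) = 11826*(-1/2448) + 26467*(-1/237) = -657/136 - 26467/237 = -3755221/32232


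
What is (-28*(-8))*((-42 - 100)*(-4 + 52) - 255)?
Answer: -1583904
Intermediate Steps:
(-28*(-8))*((-42 - 100)*(-4 + 52) - 255) = 224*(-142*48 - 255) = 224*(-6816 - 255) = 224*(-7071) = -1583904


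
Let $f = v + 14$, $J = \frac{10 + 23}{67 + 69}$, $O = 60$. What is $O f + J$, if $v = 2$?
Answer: $\frac{130593}{136} \approx 960.24$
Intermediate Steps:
$J = \frac{33}{136} \approx 0.24265$
$f = 16$ ($f = 2 + 14 = 16$)
$O f + J = 60 \cdot 16 + \frac{33}{136} = 960 + \frac{33}{136} = \frac{130593}{136}$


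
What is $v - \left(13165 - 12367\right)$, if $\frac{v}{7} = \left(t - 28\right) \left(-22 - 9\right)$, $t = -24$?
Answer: $10486$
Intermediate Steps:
$v = 11284$ ($v = 7 \left(-24 - 28\right) \left(-22 - 9\right) = 7 \left(- 52 \left(-22 - 9\right)\right) = 7 \left(\left(-52\right) \left(-31\right)\right) = 7 \cdot 1612 = 11284$)
$v - \left(13165 - 12367\right) = 11284 - \left(13165 - 12367\right) = 11284 - 798 = 10486$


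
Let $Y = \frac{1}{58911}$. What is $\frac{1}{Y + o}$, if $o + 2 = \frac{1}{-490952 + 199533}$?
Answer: $- \frac{17167784709}{34335336910} \approx -0.5$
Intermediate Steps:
$o = - \frac{582839}{291419}$ ($o = -2 + \frac{1}{-490952 + 199533} = -2 + \frac{1}{-291419} = -2 - \frac{1}{291419} = - \frac{582839}{291419} \approx -2.0$)
$Y = \frac{1}{58911} \approx 1.6975 \cdot 10^{-5}$
$\frac{1}{Y + o} = \frac{1}{\frac{1}{58911} - \frac{582839}{291419}} = \frac{1}{- \frac{34335336910}{17167784709}} = - \frac{17167784709}{34335336910}$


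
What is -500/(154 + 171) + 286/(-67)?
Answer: -5058/871 ≈ -5.8071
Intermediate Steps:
-500/(154 + 171) + 286/(-67) = -500/325 + 286*(-1/67) = -500*1/325 - 286/67 = -20/13 - 286/67 = -5058/871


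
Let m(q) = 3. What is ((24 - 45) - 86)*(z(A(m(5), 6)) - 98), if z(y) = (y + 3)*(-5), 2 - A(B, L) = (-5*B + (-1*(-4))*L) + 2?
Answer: 7276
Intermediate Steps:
A(B, L) = -4*L + 5*B (A(B, L) = 2 - ((-5*B + (-1*(-4))*L) + 2) = 2 - ((-5*B + 4*L) + 2) = 2 - (2 - 5*B + 4*L) = 2 + (-2 - 4*L + 5*B) = -4*L + 5*B)
z(y) = -15 - 5*y (z(y) = (3 + y)*(-5) = -15 - 5*y)
((24 - 45) - 86)*(z(A(m(5), 6)) - 98) = ((24 - 45) - 86)*((-15 - 5*(-4*6 + 5*3)) - 98) = (-21 - 86)*((-15 - 5*(-24 + 15)) - 98) = -107*((-15 - 5*(-9)) - 98) = -107*((-15 + 45) - 98) = -107*(30 - 98) = -107*(-68) = 7276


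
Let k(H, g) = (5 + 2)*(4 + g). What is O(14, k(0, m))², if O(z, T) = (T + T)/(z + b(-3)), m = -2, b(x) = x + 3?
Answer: 4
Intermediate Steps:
b(x) = 3 + x
k(H, g) = 28 + 7*g (k(H, g) = 7*(4 + g) = 28 + 7*g)
O(z, T) = 2*T/z (O(z, T) = (T + T)/(z + (3 - 3)) = (2*T)/(z + 0) = (2*T)/z = 2*T/z)
O(14, k(0, m))² = (2*(28 + 7*(-2))/14)² = (2*(28 - 14)*(1/14))² = (2*14*(1/14))² = 2² = 4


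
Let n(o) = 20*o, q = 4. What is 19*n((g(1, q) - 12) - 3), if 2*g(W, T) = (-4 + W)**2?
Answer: -3990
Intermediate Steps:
g(W, T) = (-4 + W)**2/2
19*n((g(1, q) - 12) - 3) = 19*(20*(((-4 + 1)**2/2 - 12) - 3)) = 19*(20*(((1/2)*(-3)**2 - 12) - 3)) = 19*(20*(((1/2)*9 - 12) - 3)) = 19*(20*((9/2 - 12) - 3)) = 19*(20*(-15/2 - 3)) = 19*(20*(-21/2)) = 19*(-210) = -3990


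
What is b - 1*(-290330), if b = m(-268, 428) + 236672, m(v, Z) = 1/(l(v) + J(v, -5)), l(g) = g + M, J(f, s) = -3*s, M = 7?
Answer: 129642491/246 ≈ 5.2700e+5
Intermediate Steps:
l(g) = 7 + g (l(g) = g + 7 = 7 + g)
m(v, Z) = 1/(22 + v) (m(v, Z) = 1/((7 + v) - 3*(-5)) = 1/((7 + v) + 15) = 1/(22 + v))
b = 58221311/246 (b = 1/(22 - 268) + 236672 = 1/(-246) + 236672 = -1/246 + 236672 = 58221311/246 ≈ 2.3667e+5)
b - 1*(-290330) = 58221311/246 - 1*(-290330) = 58221311/246 + 290330 = 129642491/246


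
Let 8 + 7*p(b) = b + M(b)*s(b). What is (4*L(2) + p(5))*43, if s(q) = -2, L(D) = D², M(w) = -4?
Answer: 5031/7 ≈ 718.71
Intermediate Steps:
p(b) = b/7 (p(b) = -8/7 + (b - 4*(-2))/7 = -8/7 + (b + 8)/7 = -8/7 + (8 + b)/7 = -8/7 + (8/7 + b/7) = b/7)
(4*L(2) + p(5))*43 = (4*2² + (⅐)*5)*43 = (4*4 + 5/7)*43 = (16 + 5/7)*43 = (117/7)*43 = 5031/7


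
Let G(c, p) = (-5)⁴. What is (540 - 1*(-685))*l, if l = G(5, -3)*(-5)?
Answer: -3828125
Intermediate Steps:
G(c, p) = 625
l = -3125 (l = 625*(-5) = -3125)
(540 - 1*(-685))*l = (540 - 1*(-685))*(-3125) = (540 + 685)*(-3125) = 1225*(-3125) = -3828125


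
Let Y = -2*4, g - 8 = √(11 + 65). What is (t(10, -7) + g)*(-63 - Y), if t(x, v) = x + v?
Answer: -605 - 110*√19 ≈ -1084.5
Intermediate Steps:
t(x, v) = v + x
g = 8 + 2*√19 (g = 8 + √(11 + 65) = 8 + √76 = 8 + 2*√19 ≈ 16.718)
Y = -8
(t(10, -7) + g)*(-63 - Y) = ((-7 + 10) + (8 + 2*√19))*(-63 - 1*(-8)) = (3 + (8 + 2*√19))*(-63 + 8) = (11 + 2*√19)*(-55) = -605 - 110*√19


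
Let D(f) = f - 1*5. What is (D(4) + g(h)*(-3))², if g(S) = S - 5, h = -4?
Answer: 676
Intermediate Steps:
g(S) = -5 + S
D(f) = -5 + f (D(f) = f - 5 = -5 + f)
(D(4) + g(h)*(-3))² = ((-5 + 4) + (-5 - 4)*(-3))² = (-1 - 9*(-3))² = (-1 + 27)² = 26² = 676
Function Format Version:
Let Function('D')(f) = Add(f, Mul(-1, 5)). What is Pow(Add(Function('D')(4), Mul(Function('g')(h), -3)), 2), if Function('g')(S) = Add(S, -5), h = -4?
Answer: 676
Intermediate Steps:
Function('g')(S) = Add(-5, S)
Function('D')(f) = Add(-5, f) (Function('D')(f) = Add(f, -5) = Add(-5, f))
Pow(Add(Function('D')(4), Mul(Function('g')(h), -3)), 2) = Pow(Add(Add(-5, 4), Mul(Add(-5, -4), -3)), 2) = Pow(Add(-1, Mul(-9, -3)), 2) = Pow(Add(-1, 27), 2) = Pow(26, 2) = 676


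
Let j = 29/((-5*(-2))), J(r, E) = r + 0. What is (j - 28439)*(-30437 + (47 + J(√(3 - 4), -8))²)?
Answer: 8027226669/10 - 13364967*I/5 ≈ 8.0272e+8 - 2.673e+6*I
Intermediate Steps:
J(r, E) = r
j = 29/10 ≈ 2.9000
(j - 28439)*(-30437 + (47 + J(√(3 - 4), -8))²) = (29/10 - 28439)*(-30437 + (47 + √(3 - 4))²) = -284361*(-30437 + (47 + √(-1))²)/10 = -284361*(-30437 + (47 + I)²)/10 = 8655095757/10 - 284361*(47 + I)²/10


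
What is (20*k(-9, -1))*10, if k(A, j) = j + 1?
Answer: 0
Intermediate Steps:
k(A, j) = 1 + j
(20*k(-9, -1))*10 = (20*(1 - 1))*10 = (20*0)*10 = 0*10 = 0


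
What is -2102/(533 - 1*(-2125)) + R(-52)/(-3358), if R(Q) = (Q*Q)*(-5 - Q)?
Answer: -86214605/2231391 ≈ -38.637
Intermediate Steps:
R(Q) = Q²*(-5 - Q)
-2102/(533 - 1*(-2125)) + R(-52)/(-3358) = -2102/(533 - 1*(-2125)) + ((-52)²*(-5 - 1*(-52)))/(-3358) = -2102/(533 + 2125) + (2704*(-5 + 52))*(-1/3358) = -2102/2658 + (2704*47)*(-1/3358) = -2102*1/2658 + 127088*(-1/3358) = -1051/1329 - 63544/1679 = -86214605/2231391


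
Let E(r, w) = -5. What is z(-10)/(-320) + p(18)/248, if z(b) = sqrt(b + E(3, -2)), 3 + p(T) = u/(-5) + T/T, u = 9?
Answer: -19/1240 - I*sqrt(15)/320 ≈ -0.015323 - 0.012103*I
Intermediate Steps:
p(T) = -19/5 (p(T) = -3 + (9/(-5) + T/T) = -3 + (9*(-1/5) + 1) = -3 + (-9/5 + 1) = -3 - 4/5 = -19/5)
z(b) = sqrt(-5 + b) (z(b) = sqrt(b - 5) = sqrt(-5 + b))
z(-10)/(-320) + p(18)/248 = sqrt(-5 - 10)/(-320) - 19/5/248 = sqrt(-15)*(-1/320) - 19/5*1/248 = (I*sqrt(15))*(-1/320) - 19/1240 = -I*sqrt(15)/320 - 19/1240 = -19/1240 - I*sqrt(15)/320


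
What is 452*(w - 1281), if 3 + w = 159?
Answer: -508500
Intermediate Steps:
w = 156 (w = -3 + 159 = 156)
452*(w - 1281) = 452*(156 - 1281) = 452*(-1125) = -508500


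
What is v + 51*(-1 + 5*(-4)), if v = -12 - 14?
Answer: -1097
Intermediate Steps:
v = -26
v + 51*(-1 + 5*(-4)) = -26 + 51*(-1 + 5*(-4)) = -26 + 51*(-1 - 20) = -26 + 51*(-21) = -26 - 1071 = -1097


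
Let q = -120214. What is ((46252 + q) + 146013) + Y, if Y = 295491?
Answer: 367542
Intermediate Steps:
((46252 + q) + 146013) + Y = ((46252 - 120214) + 146013) + 295491 = (-73962 + 146013) + 295491 = 72051 + 295491 = 367542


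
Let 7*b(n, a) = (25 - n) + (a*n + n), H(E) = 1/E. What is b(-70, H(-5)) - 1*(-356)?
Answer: 2531/7 ≈ 361.57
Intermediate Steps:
b(n, a) = 25/7 + a*n/7 (b(n, a) = ((25 - n) + (a*n + n))/7 = ((25 - n) + (n + a*n))/7 = (25 + a*n)/7 = 25/7 + a*n/7)
b(-70, H(-5)) - 1*(-356) = (25/7 + (1/7)*(-70)/(-5)) - 1*(-356) = (25/7 + (1/7)*(-1/5)*(-70)) + 356 = (25/7 + 2) + 356 = 39/7 + 356 = 2531/7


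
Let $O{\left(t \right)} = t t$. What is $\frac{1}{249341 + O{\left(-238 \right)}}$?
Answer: $\frac{1}{305985} \approx 3.2681 \cdot 10^{-6}$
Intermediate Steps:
$O{\left(t \right)} = t^{2}$
$\frac{1}{249341 + O{\left(-238 \right)}} = \frac{1}{249341 + \left(-238\right)^{2}} = \frac{1}{249341 + 56644} = \frac{1}{305985}$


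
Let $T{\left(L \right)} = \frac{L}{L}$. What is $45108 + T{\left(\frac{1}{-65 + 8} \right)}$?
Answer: $45109$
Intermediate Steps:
$T{\left(L \right)} = 1$
$45108 + T{\left(\frac{1}{-65 + 8} \right)} = 45108 + 1 = 45109$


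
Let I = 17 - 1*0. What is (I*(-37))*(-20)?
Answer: 12580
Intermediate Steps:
I = 17 (I = 17 + 0 = 17)
(I*(-37))*(-20) = (17*(-37))*(-20) = -629*(-20) = 12580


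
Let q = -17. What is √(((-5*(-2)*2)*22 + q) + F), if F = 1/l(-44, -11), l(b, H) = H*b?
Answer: √204733/22 ≈ 20.567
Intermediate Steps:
F = 1/484 (F = 1/(-11*(-44)) = 1/484 ≈ 0.0020661)
√(((-5*(-2)*2)*22 + q) + F) = √(((-5*(-2)*2)*22 - 17) + 1/484) = √(((10*2)*22 - 17) + 1/484) = √((20*22 - 17) + 1/484) = √((440 - 17) + 1/484) = √(423 + 1/484) = √(204733/484) = √204733/22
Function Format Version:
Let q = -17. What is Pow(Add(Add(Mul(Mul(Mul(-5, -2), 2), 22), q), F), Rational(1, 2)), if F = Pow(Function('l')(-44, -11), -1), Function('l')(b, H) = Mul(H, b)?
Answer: Mul(Rational(1, 22), Pow(204733, Rational(1, 2))) ≈ 20.567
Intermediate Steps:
F = Rational(1, 484) (F = Pow(Mul(-11, -44), -1) = Pow(484, -1) = Rational(1, 484) ≈ 0.0020661)
Pow(Add(Add(Mul(Mul(Mul(-5, -2), 2), 22), q), F), Rational(1, 2)) = Pow(Add(Add(Mul(Mul(Mul(-5, -2), 2), 22), -17), Rational(1, 484)), Rational(1, 2)) = Pow(Add(Add(Mul(Mul(10, 2), 22), -17), Rational(1, 484)), Rational(1, 2)) = Pow(Add(Add(Mul(20, 22), -17), Rational(1, 484)), Rational(1, 2)) = Pow(Add(Add(440, -17), Rational(1, 484)), Rational(1, 2)) = Pow(Add(423, Rational(1, 484)), Rational(1, 2)) = Pow(Rational(204733, 484), Rational(1, 2)) = Mul(Rational(1, 22), Pow(204733, Rational(1, 2)))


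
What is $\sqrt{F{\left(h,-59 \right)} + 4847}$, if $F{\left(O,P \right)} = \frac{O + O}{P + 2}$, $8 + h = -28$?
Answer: $\frac{\sqrt{1750223}}{19} \approx 69.63$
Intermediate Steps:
$h = -36$ ($h = -8 - 28 = -36$)
$F{\left(O,P \right)} = \frac{2 O}{2 + P}$
$\sqrt{F{\left(h,-59 \right)} + 4847} = \sqrt{2 \left(-36\right) \frac{1}{2 - 59} + 4847} = \sqrt{2 \left(-36\right) \frac{1}{-57} + 4847} = \sqrt{2 \left(-36\right) \left(- \frac{1}{57}\right) + 4847} = \sqrt{\frac{24}{19} + 4847} = \sqrt{\frac{92117}{19}} = \frac{\sqrt{1750223}}{19}$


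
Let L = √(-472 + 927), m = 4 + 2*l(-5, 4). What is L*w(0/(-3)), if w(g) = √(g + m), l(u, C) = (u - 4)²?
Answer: √75530 ≈ 274.83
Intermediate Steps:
l(u, C) = (-4 + u)²
m = 166 (m = 4 + 2*(-4 - 5)² = 4 + 2*(-9)² = 4 + 2*81 = 4 + 162 = 166)
L = √455 ≈ 21.331
w(g) = √(166 + g) (w(g) = √(g + 166) = √(166 + g))
L*w(0/(-3)) = √455*√(166 + 0/(-3)) = √455*√(166 + 0*(-⅓)) = √455*√(166 + 0) = √455*√166 = √75530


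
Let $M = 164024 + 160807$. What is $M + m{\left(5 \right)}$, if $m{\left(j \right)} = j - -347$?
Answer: $325183$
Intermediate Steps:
$m{\left(j \right)} = 347 + j$ ($m{\left(j \right)} = j + 347 = 347 + j$)
$M = 324831$
$M + m{\left(5 \right)} = 324831 + \left(347 + 5\right) = 324831 + 352 = 325183$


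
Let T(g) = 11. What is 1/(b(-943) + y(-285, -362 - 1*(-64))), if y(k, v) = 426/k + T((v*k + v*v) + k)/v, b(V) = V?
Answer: -28310/26739691 ≈ -0.0010587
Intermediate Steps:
y(k, v) = 11/v + 426/k (y(k, v) = 426/k + 11/v = 11/v + 426/k)
1/(b(-943) + y(-285, -362 - 1*(-64))) = 1/(-943 + (11/(-362 - 1*(-64)) + 426/(-285))) = 1/(-943 + (11/(-362 + 64) + 426*(-1/285))) = 1/(-943 + (11/(-298) - 142/95)) = 1/(-943 + (11*(-1/298) - 142/95)) = 1/(-943 + (-11/298 - 142/95)) = 1/(-943 - 43361/28310) = 1/(-26739691/28310) = -28310/26739691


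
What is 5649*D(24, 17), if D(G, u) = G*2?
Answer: 271152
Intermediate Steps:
D(G, u) = 2*G
5649*D(24, 17) = 5649*(2*24) = 5649*48 = 271152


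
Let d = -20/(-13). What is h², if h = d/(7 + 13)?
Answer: 1/169 ≈ 0.0059172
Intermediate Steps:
d = 20/13 (d = -20*(-1/13) = 20/13 ≈ 1.5385)
h = 1/13 (h = 20/(13*(7 + 13)) = (20/13)/20 = (20/13)*(1/20) = 1/13 ≈ 0.076923)
h² = (1/13)² = 1/169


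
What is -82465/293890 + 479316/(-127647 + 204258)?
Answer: 8969896875/1501013786 ≈ 5.9759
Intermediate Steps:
-82465/293890 + 479316/(-127647 + 204258) = -82465*1/293890 + 479316/76611 = -16493/58778 + 479316*(1/76611) = -16493/58778 + 159772/25537 = 8969896875/1501013786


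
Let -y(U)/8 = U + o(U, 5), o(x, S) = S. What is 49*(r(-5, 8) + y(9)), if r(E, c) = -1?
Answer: -5537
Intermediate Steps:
y(U) = -40 - 8*U (y(U) = -8*(U + 5) = -8*(5 + U) = -40 - 8*U)
49*(r(-5, 8) + y(9)) = 49*(-1 + (-40 - 8*9)) = 49*(-1 + (-40 - 72)) = 49*(-1 - 112) = 49*(-113) = -5537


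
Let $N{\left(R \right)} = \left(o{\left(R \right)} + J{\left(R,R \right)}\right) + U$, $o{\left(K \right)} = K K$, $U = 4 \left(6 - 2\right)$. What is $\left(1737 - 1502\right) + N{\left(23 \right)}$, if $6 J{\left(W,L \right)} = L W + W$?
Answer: $872$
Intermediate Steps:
$U = 16$ ($U = 4 \cdot 4 = 16$)
$J{\left(W,L \right)} = \frac{W}{6} + \frac{L W}{6}$ ($J{\left(W,L \right)} = \frac{L W + W}{6} = \frac{W + L W}{6} = \frac{W}{6} + \frac{L W}{6}$)
$o{\left(K \right)} = K^{2}$
$N{\left(R \right)} = 16 + R^{2} + \frac{R \left(1 + R\right)}{6}$ ($N{\left(R \right)} = \left(R^{2} + \frac{R \left(1 + R\right)}{6}\right) + 16 = 16 + R^{2} + \frac{R \left(1 + R\right)}{6}$)
$\left(1737 - 1502\right) + N{\left(23 \right)} = \left(1737 - 1502\right) + \left(16 + \frac{1}{6} \cdot 23 + \frac{7 \cdot 23^{2}}{6}\right) = 235 + \left(16 + \frac{23}{6} + \frac{7}{6} \cdot 529\right) = 235 + \left(16 + \frac{23}{6} + \frac{3703}{6}\right) = 235 + 637 = 872$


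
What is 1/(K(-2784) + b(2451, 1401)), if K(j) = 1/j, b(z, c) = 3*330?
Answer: 2784/2756159 ≈ 0.0010101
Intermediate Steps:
b(z, c) = 990
1/(K(-2784) + b(2451, 1401)) = 1/(1/(-2784) + 990) = 1/(-1/2784 + 990) = 1/(2756159/2784) = 2784/2756159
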